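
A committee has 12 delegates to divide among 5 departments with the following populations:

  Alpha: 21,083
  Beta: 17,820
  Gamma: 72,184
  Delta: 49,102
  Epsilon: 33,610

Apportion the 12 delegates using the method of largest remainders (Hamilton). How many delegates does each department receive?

Total 193799; standard divisor 193799/12 ≈ 16149.917.
Standard quotas: Alpha 1.3055, Beta 1.1034, Gamma 4.4696, Delta 3.0404, Epsilon 2.0811.
Lower quotas: Alpha 1, Beta 1, Gamma 4, Delta 3, Epsilon 2 (sum 11, leaving 1 seat).
Remainders in descending order: Gamma 0.4696, Alpha 0.3055, Beta 0.1034, Epsilon 0.0811, Delta 0.0404.
Largest remainder: Gamma receives the extra seat.

Alpha 1, Beta 1, Gamma 5, Delta 3, Epsilon 2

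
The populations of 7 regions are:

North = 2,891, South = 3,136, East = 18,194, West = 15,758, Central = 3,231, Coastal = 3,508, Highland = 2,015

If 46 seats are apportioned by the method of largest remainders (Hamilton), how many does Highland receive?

Total 48733; standard divisor 48733/46 ≈ 1059.413.
Standard quotas: North 2.7289, South 2.9601, East 17.1737, West 14.8743, Central 3.0498, Coastal 3.3113, Highland 1.9020.
Lower quotas: North 2, South 2, East 17, West 14, Central 3, Coastal 3, Highland 1 (sum 42, leaving 4 seats).
Remainders in descending order: South 0.9601, Highland 0.9020, West 0.8743, North 0.7289, Coastal 0.3113, East 0.1737, Central 0.0498.
The surplus seats go to South, Highland, West, North.
Highland receives 2.

2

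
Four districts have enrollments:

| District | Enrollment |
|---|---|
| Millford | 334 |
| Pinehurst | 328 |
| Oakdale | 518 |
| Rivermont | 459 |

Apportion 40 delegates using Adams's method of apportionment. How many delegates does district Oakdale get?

13

Standard divisor 1639/40 ≈ 40.975; standard quotas: Millford 8.151, Pinehurst 8.005, Oakdale 12.642, Rivermont 11.202.
Rounding up gives 9, 9, 13, 12 = 43 seats, so the divisor must be adjusted.
With modified divisor 42: modified quotas Millford 7.952, Pinehurst 7.810, Oakdale 12.333, Rivermont 10.929.
Rounding up: Millford 8, Pinehurst 8, Oakdale 13, Rivermont 11 (total 40).
Oakdale receives 13.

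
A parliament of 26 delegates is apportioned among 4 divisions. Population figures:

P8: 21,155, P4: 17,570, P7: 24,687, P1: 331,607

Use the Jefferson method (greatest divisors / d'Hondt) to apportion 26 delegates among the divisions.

P8: 1; P4: 1; P7: 1; P1: 23

Standard divisor 395019/26 ≈ 15193.038; standard quotas: P8 1.392, P4 1.156, P7 1.625, P1 21.826.
Rounding down gives 1, 1, 1, 21 = 24 seats, so the divisor must be adjusted.
With modified divisor 14100: modified quotas P8 1.500, P4 1.246, P7 1.751, P1 23.518.
Rounding down: P8 1, P4 1, P7 1, P1 23 (total 26).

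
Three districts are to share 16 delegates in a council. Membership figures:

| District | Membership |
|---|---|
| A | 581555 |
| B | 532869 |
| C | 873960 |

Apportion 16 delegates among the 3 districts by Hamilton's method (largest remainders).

The standard divisor is 1988384/16 = 124274.
Standard quotas: A 4.6796, B 4.2879, C 7.0325.
Lower quotas: A 4, B 4, C 7 (sum 15, leaving 1 seat).
Remainders in descending order: A 0.6796, B 0.2879, C 0.0325.
The surplus seat goes to A.

A: 5; B: 4; C: 7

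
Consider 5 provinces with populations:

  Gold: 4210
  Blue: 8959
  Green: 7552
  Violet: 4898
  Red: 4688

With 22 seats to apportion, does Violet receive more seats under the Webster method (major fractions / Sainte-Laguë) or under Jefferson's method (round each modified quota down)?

Webster

Webster: Gold 3, Blue 7, Green 5, Violet 4, Red 3.
Jefferson: Gold 3, Blue 7, Green 6, Violet 3, Red 3.
Violet gets 4 under Webster and 3 under Jefferson.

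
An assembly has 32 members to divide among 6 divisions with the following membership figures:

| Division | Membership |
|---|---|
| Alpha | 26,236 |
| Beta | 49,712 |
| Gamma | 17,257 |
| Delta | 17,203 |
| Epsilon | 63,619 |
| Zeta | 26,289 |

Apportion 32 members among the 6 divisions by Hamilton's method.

Alpha 4; Beta 8; Gamma 3; Delta 3; Epsilon 10; Zeta 4

The standard divisor is 200316/32 ≈ 6259.875.
Standard quotas: Alpha 4.1911, Beta 7.9414, Gamma 2.7568, Delta 2.7481, Epsilon 10.1630, Zeta 4.1996.
Lower quotas: Alpha 4, Beta 7, Gamma 2, Delta 2, Epsilon 10, Zeta 4 (sum 29, leaving 3 seats).
Remainders in descending order: Beta 0.9414, Gamma 0.7568, Delta 0.7481, Zeta 0.1996, Alpha 0.1911, Epsilon 0.1630.
The surplus seats go to Beta, Gamma, Delta.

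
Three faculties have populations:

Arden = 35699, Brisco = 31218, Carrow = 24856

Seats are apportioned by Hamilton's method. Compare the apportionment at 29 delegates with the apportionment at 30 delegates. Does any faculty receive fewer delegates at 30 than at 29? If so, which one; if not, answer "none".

At 29 seats: Arden 11, Brisco 10, Carrow 8.
At 30 seats: Arden 12, Brisco 10, Carrow 8.
No faculty's allocation decreased.

none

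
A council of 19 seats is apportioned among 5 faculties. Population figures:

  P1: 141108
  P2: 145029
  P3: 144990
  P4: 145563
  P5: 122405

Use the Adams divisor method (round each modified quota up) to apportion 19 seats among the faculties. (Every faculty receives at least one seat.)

Standard divisor 699095/19 ≈ 36794.474; standard quotas: P1 3.835, P2 3.942, P3 3.941, P4 3.956, P5 3.327.
Rounding up gives 4, 4, 4, 4, 4 = 20 seats, so the divisor must be adjusted.
With modified divisor 43900: modified quotas P1 3.214, P2 3.304, P3 3.303, P4 3.316, P5 2.788.
Rounding up: P1 4, P2 4, P3 4, P4 4, P5 3 (total 19).

P1 4, P2 4, P3 4, P4 4, P5 3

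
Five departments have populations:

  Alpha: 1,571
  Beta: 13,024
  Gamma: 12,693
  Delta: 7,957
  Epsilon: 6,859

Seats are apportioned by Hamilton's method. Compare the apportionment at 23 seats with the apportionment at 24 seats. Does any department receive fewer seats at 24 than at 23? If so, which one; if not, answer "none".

At 23 seats: Alpha 1, Beta 7, Gamma 7, Delta 4, Epsilon 4.
At 24 seats: Alpha 1, Beta 7, Gamma 7, Delta 5, Epsilon 4.
No department's allocation decreased.

none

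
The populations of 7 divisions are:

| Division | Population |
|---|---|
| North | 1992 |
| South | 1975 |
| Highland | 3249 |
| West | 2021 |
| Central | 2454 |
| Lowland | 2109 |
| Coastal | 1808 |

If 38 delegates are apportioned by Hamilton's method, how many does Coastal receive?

4

Total 15608; standard divisor 15608/38 ≈ 410.737.
Standard quotas: North 4.850, South 4.808, Highland 7.910, West 4.920, Central 5.975, Lowland 5.135, Coastal 4.402.
Lower quotas: North 4, South 4, Highland 7, West 4, Central 5, Lowland 5, Coastal 4 (sum 33, leaving 5 seats).
Remainders in descending order: Central 0.975, West 0.920, Highland 0.910, North 0.850, South 0.808, Coastal 0.402, Lowland 0.135.
The surplus seats go to Central, West, Highland, North, South.
Coastal receives 4.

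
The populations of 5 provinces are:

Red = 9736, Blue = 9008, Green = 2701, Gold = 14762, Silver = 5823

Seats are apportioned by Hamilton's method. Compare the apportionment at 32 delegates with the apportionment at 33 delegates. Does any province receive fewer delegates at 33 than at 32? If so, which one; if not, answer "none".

Silver

At 32 seats: Red 7, Blue 7, Green 2, Gold 11, Silver 5.
At 33 seats: Red 8, Blue 7, Green 2, Gold 12, Silver 4.
Silver drops from 5 to 4.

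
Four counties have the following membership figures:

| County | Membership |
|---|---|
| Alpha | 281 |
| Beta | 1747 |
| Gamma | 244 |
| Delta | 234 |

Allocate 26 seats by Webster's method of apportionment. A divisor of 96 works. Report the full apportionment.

Alpha: 3, Beta: 18, Gamma: 3, Delta: 2

With modified divisor 96: modified quotas Alpha 2.927, Beta 18.198, Gamma 2.542, Delta 2.438.
Rounding to the nearest integer: Alpha 3, Beta 18, Gamma 3, Delta 2 (total 26).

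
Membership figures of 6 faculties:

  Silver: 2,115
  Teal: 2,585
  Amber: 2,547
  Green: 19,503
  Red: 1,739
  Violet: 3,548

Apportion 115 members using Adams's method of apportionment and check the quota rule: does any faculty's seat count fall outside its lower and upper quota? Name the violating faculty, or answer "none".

Standard quotas: Silver 7.592, Teal 9.279, Amber 9.143, Green 70.008, Red 6.242, Violet 12.736.
Adams allocation: Silver 8, Teal 10, Amber 9, Green 68, Red 7, Violet 13.
Green has quota 70.008 (lower 70, upper 71) but receives 68 — outside the quota interval.

Green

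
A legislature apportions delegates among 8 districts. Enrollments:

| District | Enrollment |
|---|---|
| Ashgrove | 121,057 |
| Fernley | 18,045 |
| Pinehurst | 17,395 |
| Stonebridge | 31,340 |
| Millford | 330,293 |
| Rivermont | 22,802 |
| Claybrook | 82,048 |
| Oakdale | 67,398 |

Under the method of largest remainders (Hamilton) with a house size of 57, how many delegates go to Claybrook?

Standard divisor: 690378 ÷ 57 ≈ 12111.895.
Standard quotas: Ashgrove 9.9949, Fernley 1.4899, Pinehurst 1.4362, Stonebridge 2.5875, Millford 27.2701, Rivermont 1.8826, Claybrook 6.7742, Oakdale 5.5646.
Lower quotas: Ashgrove 9, Fernley 1, Pinehurst 1, Stonebridge 2, Millford 27, Rivermont 1, Claybrook 6, Oakdale 5 (sum 52, leaving 5 seats).
Remainders in descending order: Ashgrove 0.9949, Rivermont 0.8826, Claybrook 0.7742, Stonebridge 0.5875, Oakdale 0.5646, Fernley 0.4899, Pinehurst 0.4362, Millford 0.2701.
The surplus seats go to Ashgrove, Rivermont, Claybrook, Stonebridge, Oakdale.
Claybrook receives 7.

7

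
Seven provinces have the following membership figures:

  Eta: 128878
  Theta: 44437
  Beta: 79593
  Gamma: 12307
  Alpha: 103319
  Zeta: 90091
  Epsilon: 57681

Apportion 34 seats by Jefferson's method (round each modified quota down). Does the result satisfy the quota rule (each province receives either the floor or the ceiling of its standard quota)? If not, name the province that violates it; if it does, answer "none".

Standard quotas: Eta 8.487, Theta 2.926, Beta 5.241, Gamma 0.810, Alpha 6.804, Zeta 5.933, Epsilon 3.798.
Jefferson allocation: Eta 9, Theta 3, Beta 5, Gamma 0, Alpha 7, Zeta 6, Epsilon 4.
Every allocation lies between the lower and upper quota.

none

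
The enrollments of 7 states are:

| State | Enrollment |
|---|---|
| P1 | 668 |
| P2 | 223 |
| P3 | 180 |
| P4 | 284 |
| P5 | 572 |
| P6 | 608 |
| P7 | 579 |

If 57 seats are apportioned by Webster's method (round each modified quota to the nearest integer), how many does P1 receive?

12

Standard divisor 3114/57 ≈ 54.632; standard quotas: P1 12.227, P2 4.082, P3 3.295, P4 5.198, P5 10.470, P6 11.129, P7 10.598.
Rounding to the nearest integer gives 12, 4, 3, 5, 10, 11, 11 = 56 seats, so the divisor must be adjusted.
With modified divisor 54: modified quotas P1 12.370, P2 4.130, P3 3.333, P4 5.259, P5 10.593, P6 11.259, P7 10.722.
Rounding to the nearest integer: P1 12, P2 4, P3 3, P4 5, P5 11, P6 11, P7 11 (total 57).
P1 receives 12.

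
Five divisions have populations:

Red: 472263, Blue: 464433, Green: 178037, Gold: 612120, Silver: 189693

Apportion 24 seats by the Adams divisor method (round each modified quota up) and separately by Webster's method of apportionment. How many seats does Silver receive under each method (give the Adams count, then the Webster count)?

3 and 2

Adams: Red 6, Blue 6, Green 2, Gold 7, Silver 3.
Webster: Red 6, Blue 6, Green 2, Gold 8, Silver 2.
Silver gets 3 under Adams and 2 under Webster.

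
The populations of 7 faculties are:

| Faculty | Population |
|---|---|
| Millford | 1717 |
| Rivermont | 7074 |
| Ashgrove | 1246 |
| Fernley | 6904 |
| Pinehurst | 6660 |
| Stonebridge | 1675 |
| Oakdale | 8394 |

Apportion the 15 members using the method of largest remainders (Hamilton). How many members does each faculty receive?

Millford: 1, Rivermont: 3, Ashgrove: 0, Fernley: 3, Pinehurst: 3, Stonebridge: 1, Oakdale: 4

Total 33670; standard divisor 33670/15 ≈ 2244.667.
Standard quotas: Millford 0.7649, Rivermont 3.1515, Ashgrove 0.5551, Fernley 3.0757, Pinehurst 2.9670, Stonebridge 0.7462, Oakdale 3.7395.
Lower quotas: Millford 0, Rivermont 3, Ashgrove 0, Fernley 3, Pinehurst 2, Stonebridge 0, Oakdale 3 (sum 11, leaving 4 seats).
Remainders in descending order: Pinehurst 0.9670, Millford 0.7649, Stonebridge 0.7462, Oakdale 0.7395, Ashgrove 0.5551, Rivermont 0.1515, Fernley 0.0757.
The surplus seats go to Pinehurst, Millford, Stonebridge, Oakdale.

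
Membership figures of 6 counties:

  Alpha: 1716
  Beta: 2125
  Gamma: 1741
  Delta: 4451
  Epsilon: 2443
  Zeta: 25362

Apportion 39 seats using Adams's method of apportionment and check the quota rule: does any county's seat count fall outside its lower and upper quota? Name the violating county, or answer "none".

Zeta

Standard quotas: Alpha 1.769, Beta 2.190, Gamma 1.794, Delta 4.588, Epsilon 2.518, Zeta 26.141.
Adams allocation: Alpha 2, Beta 3, Gamma 2, Delta 5, Epsilon 3, Zeta 24.
Zeta has quota 26.141 (lower 26, upper 27) but receives 24 — outside the quota interval.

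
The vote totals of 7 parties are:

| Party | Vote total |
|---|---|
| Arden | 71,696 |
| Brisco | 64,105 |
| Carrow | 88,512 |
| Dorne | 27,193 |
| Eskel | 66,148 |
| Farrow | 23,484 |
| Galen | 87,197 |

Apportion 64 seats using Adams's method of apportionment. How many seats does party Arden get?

11

Standard divisor 428335/64 ≈ 6692.734; standard quotas: Arden 10.713, Brisco 9.578, Carrow 13.225, Dorne 4.063, Eskel 9.884, Farrow 3.509, Galen 13.029.
Rounding up gives 11, 10, 14, 5, 10, 4, 14 = 68 seats, so the divisor must be adjusted.
With modified divisor 7150: modified quotas Arden 10.027, Brisco 8.966, Carrow 12.379, Dorne 3.803, Eskel 9.251, Farrow 3.284, Galen 12.195.
Rounding up: Arden 11, Brisco 9, Carrow 13, Dorne 4, Eskel 10, Farrow 4, Galen 13 (total 64).
Arden receives 11.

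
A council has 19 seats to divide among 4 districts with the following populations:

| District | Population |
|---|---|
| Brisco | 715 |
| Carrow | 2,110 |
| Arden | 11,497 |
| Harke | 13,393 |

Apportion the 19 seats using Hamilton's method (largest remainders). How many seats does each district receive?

Brisco 1, Carrow 1, Arden 8, Harke 9

Total 27715; standard divisor 27715/19 ≈ 1458.684.
Standard quotas: Brisco 0.4902, Carrow 1.4465, Arden 7.8818, Harke 9.1816.
Lower quotas: Brisco 0, Carrow 1, Arden 7, Harke 9 (sum 17, leaving 2 seats).
Remainders in descending order: Arden 0.8818, Brisco 0.4902, Carrow 0.4465, Harke 0.1816.
The surplus seats go to Arden, Brisco.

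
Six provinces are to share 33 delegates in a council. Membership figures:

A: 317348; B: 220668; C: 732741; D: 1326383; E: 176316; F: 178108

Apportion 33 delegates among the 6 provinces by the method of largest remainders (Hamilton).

Standard divisor: 2951564 ÷ 33 ≈ 89441.333.
Standard quotas: A 3.5481, B 2.4672, C 8.1924, D 14.8296, E 1.9713, F 1.9913.
Lower quotas: A 3, B 2, C 8, D 14, E 1, F 1 (sum 29, leaving 4 seats).
Remainders in descending order: F 0.9913, E 0.9713, D 0.8296, A 0.5481, B 0.4672, C 0.1924.
Largest remainders: F, E, D, A receive the extra seats.

A: 4, B: 2, C: 8, D: 15, E: 2, F: 2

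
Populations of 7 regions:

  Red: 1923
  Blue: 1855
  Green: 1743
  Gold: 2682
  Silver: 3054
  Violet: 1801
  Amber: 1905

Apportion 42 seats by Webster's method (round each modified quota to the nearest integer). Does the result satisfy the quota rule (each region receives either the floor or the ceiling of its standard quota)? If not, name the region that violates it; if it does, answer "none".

none

Standard quotas: Red 5.398, Blue 5.207, Green 4.892, Gold 7.528, Silver 8.572, Violet 5.055, Amber 5.347.
Webster allocation: Red 5, Blue 5, Green 5, Gold 8, Silver 9, Violet 5, Amber 5.
Every allocation lies between the lower and upper quota.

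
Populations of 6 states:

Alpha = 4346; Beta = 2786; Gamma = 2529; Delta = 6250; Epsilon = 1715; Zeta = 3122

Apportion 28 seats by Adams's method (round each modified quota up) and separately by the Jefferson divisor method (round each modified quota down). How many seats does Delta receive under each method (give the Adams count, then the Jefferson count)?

Adams: Alpha 6, Beta 4, Gamma 3, Delta 8, Epsilon 3, Zeta 4.
Jefferson: Alpha 6, Beta 4, Gamma 3, Delta 9, Epsilon 2, Zeta 4.
Delta gets 8 under Adams and 9 under Jefferson.

8 and 9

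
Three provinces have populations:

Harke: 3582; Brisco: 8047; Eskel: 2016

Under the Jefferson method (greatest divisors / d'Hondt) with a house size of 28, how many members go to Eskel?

Standard divisor 13645/28 ≈ 487.321; standard quotas: Harke 7.350, Brisco 16.513, Eskel 4.137.
Rounding down gives 7, 16, 4 = 27 seats, so the divisor must be adjusted.
With modified divisor 460: modified quotas Harke 7.787, Brisco 17.493, Eskel 4.383.
Rounding down: Harke 7, Brisco 17, Eskel 4 (total 28).
Eskel receives 4.

4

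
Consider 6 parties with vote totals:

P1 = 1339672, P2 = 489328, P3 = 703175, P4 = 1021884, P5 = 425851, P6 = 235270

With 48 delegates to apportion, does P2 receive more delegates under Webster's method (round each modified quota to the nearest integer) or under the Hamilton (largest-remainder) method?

Webster: P1 15, P2 6, P3 8, P4 11, P5 5, P6 3.
Hamilton: P1 15, P2 5, P3 8, P4 12, P5 5, P6 3.
P2 gets 6 under Webster and 5 under Hamilton.

Webster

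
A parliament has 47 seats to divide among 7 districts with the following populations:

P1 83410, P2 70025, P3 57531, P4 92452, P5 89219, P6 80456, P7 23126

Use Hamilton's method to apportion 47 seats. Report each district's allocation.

P1=8, P2=7, P3=5, P4=9, P5=8, P6=8, P7=2

The standard divisor is 496219/47 ≈ 10557.851.
Standard quotas: P1 7.9003, P2 6.6325, P3 5.4491, P4 8.7567, P5 8.4505, P6 7.6205, P7 2.1904.
Lower quotas: P1 7, P2 6, P3 5, P4 8, P5 8, P6 7, P7 2 (sum 43, leaving 4 seats).
Remainders in descending order: P1 0.9003, P4 0.7567, P2 0.6325, P6 0.6205, P5 0.4505, P3 0.4491, P7 0.1904.
Largest remainders: P1, P4, P2, P6 receive the extra seats.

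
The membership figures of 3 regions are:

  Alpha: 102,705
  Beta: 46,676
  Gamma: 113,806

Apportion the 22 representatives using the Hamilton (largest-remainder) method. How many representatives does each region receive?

The standard divisor is 263187/22 ≈ 11963.045.
Standard quotas: Alpha 8.5852, Beta 3.9017, Gamma 9.5131.
Lower quotas: Alpha 8, Beta 3, Gamma 9 (sum 20, leaving 2 seats).
Remainders in descending order: Beta 0.9017, Alpha 0.5852, Gamma 0.5131.
The surplus seats go to Beta, Alpha.

Alpha 9; Beta 4; Gamma 9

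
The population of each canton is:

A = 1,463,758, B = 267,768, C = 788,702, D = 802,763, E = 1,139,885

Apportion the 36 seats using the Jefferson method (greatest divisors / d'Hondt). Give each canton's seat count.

Standard divisor 4462876/36 ≈ 123968.778; standard quotas: A 11.807, B 2.160, C 6.362, D 6.476, E 9.195.
Rounding down gives 11, 2, 6, 6, 9 = 34 seats, so the divisor must be adjusted.
With modified divisor 114300: modified quotas A 12.806, B 2.343, C 6.900, D 7.023, E 9.973.
Rounding down: A 12, B 2, C 6, D 7, E 9 (total 36).

A 12, B 2, C 6, D 7, E 9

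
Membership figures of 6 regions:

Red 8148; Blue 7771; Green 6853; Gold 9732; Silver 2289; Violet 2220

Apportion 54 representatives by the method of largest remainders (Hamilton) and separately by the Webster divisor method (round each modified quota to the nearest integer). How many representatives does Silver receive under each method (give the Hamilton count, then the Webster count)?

4 and 3

Hamilton: Red 12, Blue 11, Green 10, Gold 14, Silver 4, Violet 3.
Webster: Red 12, Blue 12, Green 10, Gold 14, Silver 3, Violet 3.
Silver gets 4 under Hamilton and 3 under Webster.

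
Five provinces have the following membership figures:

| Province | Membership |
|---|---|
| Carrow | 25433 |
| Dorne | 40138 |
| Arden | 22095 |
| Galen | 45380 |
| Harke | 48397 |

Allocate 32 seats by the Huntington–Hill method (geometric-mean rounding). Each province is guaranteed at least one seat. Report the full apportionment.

Carrow 4, Dorne 7, Arden 4, Galen 8, Harke 9

With divisor 5695: modified quotas Carrow 4.466, Dorne 7.048, Arden 3.880, Galen 7.968, Harke 8.498.
Geometric-mean thresholds: Carrow √(4·5)=4.472, Dorne √(7·8)=7.483, Arden √(3·4)=3.464, Galen √(7·8)=7.483, Harke √(8·9)=8.485.
Each quota rounded against its threshold gives Carrow 4, Dorne 7, Arden 4, Galen 8, Harke 9 (total 32).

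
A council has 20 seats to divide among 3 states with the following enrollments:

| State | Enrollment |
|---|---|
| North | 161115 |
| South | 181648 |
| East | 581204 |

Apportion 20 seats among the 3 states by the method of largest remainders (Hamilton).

Standard divisor: 923967 ÷ 20 ≈ 46198.35.
Standard quotas: North 3.4875, South 3.9319, East 12.5806.
Lower quotas: North 3, South 3, East 12 (sum 18, leaving 2 seats).
Remainders in descending order: South 0.9319, East 0.5806, North 0.4875.
The surplus seats go to South, East.

North 3, South 4, East 13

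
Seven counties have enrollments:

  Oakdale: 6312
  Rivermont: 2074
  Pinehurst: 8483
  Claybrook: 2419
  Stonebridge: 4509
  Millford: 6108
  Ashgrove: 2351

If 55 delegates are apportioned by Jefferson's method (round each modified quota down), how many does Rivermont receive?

3

Standard divisor 32256/55 ≈ 586.473; standard quotas: Oakdale 10.763, Rivermont 3.536, Pinehurst 14.464, Claybrook 4.125, Stonebridge 7.688, Millford 10.415, Ashgrove 4.009.
Rounding down gives 10, 3, 14, 4, 7, 10, 4 = 52 seats, so the divisor must be adjusted.
With modified divisor 560: modified quotas Oakdale 11.271, Rivermont 3.704, Pinehurst 15.148, Claybrook 4.320, Stonebridge 8.052, Millford 10.907, Ashgrove 4.198.
Rounding down: Oakdale 11, Rivermont 3, Pinehurst 15, Claybrook 4, Stonebridge 8, Millford 10, Ashgrove 4 (total 55).
Rivermont receives 3.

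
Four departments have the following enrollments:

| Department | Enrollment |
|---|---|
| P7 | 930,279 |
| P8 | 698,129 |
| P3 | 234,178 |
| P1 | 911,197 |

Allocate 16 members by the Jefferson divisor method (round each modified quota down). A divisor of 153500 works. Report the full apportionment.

P7 6, P8 4, P3 1, P1 5

With modified divisor 153500: modified quotas P7 6.060, P8 4.548, P3 1.526, P1 5.936.
Rounding down: P7 6, P8 4, P3 1, P1 5 (total 16).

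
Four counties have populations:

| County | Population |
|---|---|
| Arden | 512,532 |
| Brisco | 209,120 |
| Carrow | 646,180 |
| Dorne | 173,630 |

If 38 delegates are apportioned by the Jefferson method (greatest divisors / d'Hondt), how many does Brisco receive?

Standard divisor 1541462/38 ≈ 40564.789; standard quotas: Arden 12.635, Brisco 5.155, Carrow 15.930, Dorne 4.280.
Rounding down gives 12, 5, 15, 4 = 36 seats, so the divisor must be adjusted.
With modified divisor 38700: modified quotas Arden 13.244, Brisco 5.404, Carrow 16.697, Dorne 4.487.
Rounding down: Arden 13, Brisco 5, Carrow 16, Dorne 4 (total 38).
Brisco receives 5.

5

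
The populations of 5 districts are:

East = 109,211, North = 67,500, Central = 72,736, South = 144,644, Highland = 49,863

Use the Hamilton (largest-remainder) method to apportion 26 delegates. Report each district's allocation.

East=6, North=4, Central=4, South=9, Highland=3

The standard divisor is 443954/26 ≈ 17075.154.
Standard quotas: East 6.3959, North 3.9531, Central 4.2598, South 8.4710, Highland 2.9202.
Lower quotas: East 6, North 3, Central 4, South 8, Highland 2 (sum 23, leaving 3 seats).
Remainders in descending order: North 0.9531, Highland 0.9202, South 0.4710, East 0.3959, Central 0.2598.
Largest remainders: North, Highland, South receive the extra seats.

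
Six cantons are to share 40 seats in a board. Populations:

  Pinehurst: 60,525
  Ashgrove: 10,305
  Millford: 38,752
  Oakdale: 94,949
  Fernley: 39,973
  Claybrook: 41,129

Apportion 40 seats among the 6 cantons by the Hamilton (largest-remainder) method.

Total 285633; standard divisor 285633/40 ≈ 7140.825.
Standard quotas: Pinehurst 8.4759, Ashgrove 1.4431, Millford 5.4268, Oakdale 13.2966, Fernley 5.5978, Claybrook 5.7597.
Lower quotas: Pinehurst 8, Ashgrove 1, Millford 5, Oakdale 13, Fernley 5, Claybrook 5 (sum 37, leaving 3 seats).
Remainders in descending order: Claybrook 0.7597, Fernley 0.5978, Pinehurst 0.4759, Ashgrove 0.4431, Millford 0.4268, Oakdale 0.2966.
Largest remainders: Claybrook, Fernley, Pinehurst receive the extra seats.

Pinehurst=9, Ashgrove=1, Millford=5, Oakdale=13, Fernley=6, Claybrook=6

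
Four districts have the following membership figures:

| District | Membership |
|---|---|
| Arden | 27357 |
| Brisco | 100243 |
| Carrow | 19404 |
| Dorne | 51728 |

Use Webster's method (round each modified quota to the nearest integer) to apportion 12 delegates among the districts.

Standard divisor 198732/12 ≈ 16561; standard quotas: Arden 1.652, Brisco 6.053, Carrow 1.172, Dorne 3.123.
Rounding to the nearest integer gives Arden 2, Brisco 6, Carrow 1, Dorne 3 — total 12, matching the house size, so no adjustment is needed.

Arden 2, Brisco 6, Carrow 1, Dorne 3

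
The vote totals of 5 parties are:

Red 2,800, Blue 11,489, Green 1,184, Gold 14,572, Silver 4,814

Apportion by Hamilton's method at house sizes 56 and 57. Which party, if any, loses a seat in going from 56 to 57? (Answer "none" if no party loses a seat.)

Red

At 56 seats: Red 5, Blue 18, Green 2, Gold 23, Silver 8.
At 57 seats: Red 4, Blue 19, Green 2, Gold 24, Silver 8.
Red drops from 5 to 4.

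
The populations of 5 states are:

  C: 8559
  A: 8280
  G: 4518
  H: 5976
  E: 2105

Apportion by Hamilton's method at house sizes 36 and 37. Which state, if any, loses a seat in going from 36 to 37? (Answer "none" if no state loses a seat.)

none

At 36 seats: C 10, A 10, G 6, H 7, E 3.
At 37 seats: C 11, A 10, G 6, H 7, E 3.
No state's allocation decreased.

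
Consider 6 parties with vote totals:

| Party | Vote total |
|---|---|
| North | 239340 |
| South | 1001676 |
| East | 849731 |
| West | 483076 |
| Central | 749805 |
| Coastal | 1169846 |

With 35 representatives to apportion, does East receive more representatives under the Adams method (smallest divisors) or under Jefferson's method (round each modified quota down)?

Jefferson

Adams: North 2, South 8, East 6, West 4, Central 6, Coastal 9.
Jefferson: North 1, South 8, East 7, West 4, Central 6, Coastal 9.
East gets 6 under Adams and 7 under Jefferson.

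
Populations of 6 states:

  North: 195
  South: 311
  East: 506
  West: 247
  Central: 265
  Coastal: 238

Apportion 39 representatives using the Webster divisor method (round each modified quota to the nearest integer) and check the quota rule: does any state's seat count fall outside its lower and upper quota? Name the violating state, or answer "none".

Standard quotas: North 4.316, South 6.884, East 11.200, West 5.467, Central 5.865, Coastal 5.268.
Webster allocation: North 4, South 7, East 11, West 6, Central 6, Coastal 5.
Every allocation lies between the lower and upper quota.

none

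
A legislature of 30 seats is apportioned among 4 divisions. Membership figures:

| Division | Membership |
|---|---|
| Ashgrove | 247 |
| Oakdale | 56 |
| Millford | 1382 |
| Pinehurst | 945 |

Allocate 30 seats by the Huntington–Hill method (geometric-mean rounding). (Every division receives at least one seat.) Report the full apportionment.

With divisor 90: modified quotas Ashgrove 2.744, Oakdale 0.622, Millford 15.356, Pinehurst 10.500.
Geometric-mean thresholds: Ashgrove √(2·3)=2.449, Oakdale (min 1), Millford √(15·16)=15.492, Pinehurst √(10·11)=10.488.
Each quota rounded against its threshold gives Ashgrove 3, Oakdale 1, Millford 15, Pinehurst 11 (total 30).

Ashgrove=3; Oakdale=1; Millford=15; Pinehurst=11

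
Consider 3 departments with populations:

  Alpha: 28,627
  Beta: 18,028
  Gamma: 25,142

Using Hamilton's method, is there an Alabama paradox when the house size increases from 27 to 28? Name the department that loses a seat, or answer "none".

none

At 27 seats: Alpha 11, Beta 7, Gamma 9.
At 28 seats: Alpha 11, Beta 7, Gamma 10.
No department's allocation decreased.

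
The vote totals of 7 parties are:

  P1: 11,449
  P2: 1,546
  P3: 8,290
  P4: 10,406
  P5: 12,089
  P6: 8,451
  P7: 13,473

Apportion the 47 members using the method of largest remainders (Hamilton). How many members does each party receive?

P1 8, P2 1, P3 6, P4 7, P5 9, P6 6, P7 10

Total 65704; standard divisor 65704/47 ≈ 1397.957.
Standard quotas: P1 8.1898, P2 1.1059, P3 5.9301, P4 7.4437, P5 8.6476, P6 6.0452, P7 9.6376.
Lower quotas: P1 8, P2 1, P3 5, P4 7, P5 8, P6 6, P7 9 (sum 44, leaving 3 seats).
Remainders in descending order: P3 0.9301, P5 0.6476, P7 0.6376, P4 0.4437, P1 0.1898, P2 0.1059, P6 0.0452.
The surplus seats go to P3, P5, P7.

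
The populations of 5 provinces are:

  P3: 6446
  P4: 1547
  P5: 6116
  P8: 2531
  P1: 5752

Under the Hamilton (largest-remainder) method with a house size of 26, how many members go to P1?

7

The standard divisor is 22392/26 ≈ 861.231.
Standard quotas: P3 7.4846, P4 1.7963, P5 7.1015, P8 2.9388, P1 6.6788.
Lower quotas: P3 7, P4 1, P5 7, P8 2, P1 6 (sum 23, leaving 3 seats).
Remainders in descending order: P8 0.9388, P4 0.7963, P1 0.6788, P3 0.4846, P5 0.1015.
Largest remainders: P8, P4, P1 receive the extra seats.
P1 receives 7.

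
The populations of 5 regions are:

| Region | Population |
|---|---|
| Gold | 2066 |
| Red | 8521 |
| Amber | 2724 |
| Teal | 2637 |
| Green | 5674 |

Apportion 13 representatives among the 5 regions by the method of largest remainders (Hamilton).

Gold: 1, Red: 5, Amber: 2, Teal: 2, Green: 3

Standard divisor: 21622 ÷ 13 ≈ 1663.231.
Standard quotas: Gold 1.2422, Red 5.1232, Amber 1.6378, Teal 1.5855, Green 3.4114.
Lower quotas: Gold 1, Red 5, Amber 1, Teal 1, Green 3 (sum 11, leaving 2 seats).
Remainders in descending order: Amber 0.6378, Teal 0.5855, Green 0.4114, Gold 0.2422, Red 0.1232.
Largest remainders: Amber, Teal receive the extra seats.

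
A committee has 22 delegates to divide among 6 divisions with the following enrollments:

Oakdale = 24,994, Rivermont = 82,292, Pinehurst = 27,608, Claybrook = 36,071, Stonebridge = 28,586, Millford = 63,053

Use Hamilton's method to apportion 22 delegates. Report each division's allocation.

Oakdale 2, Rivermont 7, Pinehurst 2, Claybrook 3, Stonebridge 3, Millford 5

The standard divisor is 262604/22 ≈ 11936.545.
Standard quotas: Oakdale 2.0939, Rivermont 6.8941, Pinehurst 2.3129, Claybrook 3.0219, Stonebridge 2.3948, Millford 5.2823.
Lower quotas: Oakdale 2, Rivermont 6, Pinehurst 2, Claybrook 3, Stonebridge 2, Millford 5 (sum 20, leaving 2 seats).
Remainders in descending order: Rivermont 0.8941, Stonebridge 0.3948, Pinehurst 0.3129, Millford 0.2823, Oakdale 0.0939, Claybrook 0.0219.
The surplus seats go to Rivermont, Stonebridge.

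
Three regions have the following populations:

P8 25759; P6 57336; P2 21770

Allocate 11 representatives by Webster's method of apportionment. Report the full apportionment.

P8=3, P6=6, P2=2

Standard divisor 104865/11 ≈ 9533.182; standard quotas: P8 2.702, P6 6.014, P2 2.284.
Rounding to the nearest integer gives P8 3, P6 6, P2 2 — total 11, matching the house size, so no adjustment is needed.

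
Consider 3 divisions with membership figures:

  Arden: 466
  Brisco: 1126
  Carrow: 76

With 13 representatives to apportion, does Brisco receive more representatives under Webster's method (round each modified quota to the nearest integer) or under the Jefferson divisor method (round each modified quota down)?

Webster: Arden 4, Brisco 8, Carrow 1.
Jefferson: Arden 4, Brisco 9, Carrow 0.
Brisco gets 8 under Webster and 9 under Jefferson.

Jefferson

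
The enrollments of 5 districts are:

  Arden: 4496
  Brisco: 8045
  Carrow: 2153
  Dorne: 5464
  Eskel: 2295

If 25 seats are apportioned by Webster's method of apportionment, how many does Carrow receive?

2

Standard divisor 22453/25 ≈ 898.12; standard quotas: Arden 5.006, Brisco 8.958, Carrow 2.397, Dorne 6.084, Eskel 2.555.
Rounding to the nearest integer gives Arden 5, Brisco 9, Carrow 2, Dorne 6, Eskel 3 — total 25, matching the house size, so no adjustment is needed.
Carrow receives 2.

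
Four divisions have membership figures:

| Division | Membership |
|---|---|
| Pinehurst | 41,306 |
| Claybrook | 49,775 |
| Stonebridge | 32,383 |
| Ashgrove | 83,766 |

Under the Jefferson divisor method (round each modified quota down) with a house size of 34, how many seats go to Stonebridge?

Standard divisor 207230/34 ≈ 6095; standard quotas: Pinehurst 6.777, Claybrook 8.167, Stonebridge 5.313, Ashgrove 13.743.
Rounding down gives 6, 8, 5, 13 = 32 seats, so the divisor must be adjusted.
With modified divisor 5700: modified quotas Pinehurst 7.247, Claybrook 8.732, Stonebridge 5.681, Ashgrove 14.696.
Rounding down: Pinehurst 7, Claybrook 8, Stonebridge 5, Ashgrove 14 (total 34).
Stonebridge receives 5.

5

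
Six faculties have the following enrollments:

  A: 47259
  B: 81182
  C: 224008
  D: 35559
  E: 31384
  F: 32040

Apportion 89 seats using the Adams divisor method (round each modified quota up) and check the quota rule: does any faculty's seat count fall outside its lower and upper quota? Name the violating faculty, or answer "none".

Standard quotas: A 9.317, B 16.005, C 44.163, D 7.010, E 6.187, F 6.317.
Adams allocation: A 10, B 16, C 43, D 7, E 6, F 7.
C has quota 44.163 (lower 44, upper 45) but receives 43 — outside the quota interval.

C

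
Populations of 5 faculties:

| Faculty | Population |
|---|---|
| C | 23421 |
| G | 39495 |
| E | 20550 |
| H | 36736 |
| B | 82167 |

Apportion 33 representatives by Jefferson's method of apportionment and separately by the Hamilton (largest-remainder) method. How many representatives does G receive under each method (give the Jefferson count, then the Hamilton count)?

6 and 7

Jefferson: C 4, G 6, E 3, H 6, B 14.
Hamilton: C 4, G 7, E 3, H 6, B 13.
G gets 6 under Jefferson and 7 under Hamilton.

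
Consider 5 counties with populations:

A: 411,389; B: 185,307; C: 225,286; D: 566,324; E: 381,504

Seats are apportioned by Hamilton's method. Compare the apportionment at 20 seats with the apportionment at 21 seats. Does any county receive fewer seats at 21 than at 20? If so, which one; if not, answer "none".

none

At 20 seats: A 5, B 2, C 3, D 6, E 4.
At 21 seats: A 5, B 2, C 3, D 7, E 4.
No county's allocation decreased.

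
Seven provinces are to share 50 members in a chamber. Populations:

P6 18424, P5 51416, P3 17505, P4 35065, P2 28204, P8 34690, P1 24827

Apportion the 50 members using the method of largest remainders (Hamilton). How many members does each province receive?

P6: 5, P5: 12, P3: 4, P4: 8, P2: 7, P8: 8, P1: 6

Total 210131; standard divisor 210131/50 ≈ 4202.62.
Standard quotas: P6 4.3839, P5 12.2343, P3 4.1653, P4 8.3436, P2 6.7111, P8 8.2544, P1 5.9075.
Lower quotas: P6 4, P5 12, P3 4, P4 8, P2 6, P8 8, P1 5 (sum 47, leaving 3 seats).
Remainders in descending order: P1 0.9075, P2 0.7111, P6 0.3839, P4 0.3436, P8 0.2544, P5 0.2343, P3 0.1653.
Largest remainders: P1, P2, P6 receive the extra seats.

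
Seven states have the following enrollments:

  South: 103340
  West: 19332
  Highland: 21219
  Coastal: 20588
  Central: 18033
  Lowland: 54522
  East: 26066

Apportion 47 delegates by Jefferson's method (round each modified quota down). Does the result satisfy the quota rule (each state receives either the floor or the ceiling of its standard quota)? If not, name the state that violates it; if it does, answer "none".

none

Standard quotas: South 18.461, West 3.453, Highland 3.791, Coastal 3.678, Central 3.221, Lowland 9.740, East 4.656.
Jefferson allocation: South 19, West 3, Highland 4, Coastal 3, Central 3, Lowland 10, East 5.
Every allocation lies between the lower and upper quota.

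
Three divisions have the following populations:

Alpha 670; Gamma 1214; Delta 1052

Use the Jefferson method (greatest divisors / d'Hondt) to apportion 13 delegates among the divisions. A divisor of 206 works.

With modified divisor 206: modified quotas Alpha 3.252, Gamma 5.893, Delta 5.107.
Rounding down: Alpha 3, Gamma 5, Delta 5 (total 13).

Alpha=3, Gamma=5, Delta=5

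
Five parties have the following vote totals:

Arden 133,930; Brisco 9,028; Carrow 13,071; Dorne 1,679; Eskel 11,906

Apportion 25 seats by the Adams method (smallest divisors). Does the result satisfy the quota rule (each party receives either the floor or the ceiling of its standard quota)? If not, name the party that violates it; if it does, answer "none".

Arden

Standard quotas: Arden 19.740, Brisco 1.331, Carrow 1.927, Dorne 0.247, Eskel 1.755.
Adams allocation: Arden 18, Brisco 2, Carrow 2, Dorne 1, Eskel 2.
Arden has quota 19.740 (lower 19, upper 20) but receives 18 — outside the quota interval.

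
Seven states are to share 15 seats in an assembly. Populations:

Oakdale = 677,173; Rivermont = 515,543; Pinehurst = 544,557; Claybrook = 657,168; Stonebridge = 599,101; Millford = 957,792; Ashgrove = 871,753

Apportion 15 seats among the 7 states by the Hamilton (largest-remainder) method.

Standard divisor: 4823087 ÷ 15 ≈ 321539.133.
Standard quotas: Oakdale 2.1060, Rivermont 1.6034, Pinehurst 1.6936, Claybrook 2.0438, Stonebridge 1.8632, Millford 2.9788, Ashgrove 2.7112.
Lower quotas: Oakdale 2, Rivermont 1, Pinehurst 1, Claybrook 2, Stonebridge 1, Millford 2, Ashgrove 2 (sum 11, leaving 4 seats).
Remainders in descending order: Millford 0.9788, Stonebridge 0.8632, Ashgrove 0.7112, Pinehurst 0.6936, Rivermont 0.6034, Oakdale 0.1060, Claybrook 0.0438.
The surplus seats go to Millford, Stonebridge, Ashgrove, Pinehurst.

Oakdale 2, Rivermont 1, Pinehurst 2, Claybrook 2, Stonebridge 2, Millford 3, Ashgrove 3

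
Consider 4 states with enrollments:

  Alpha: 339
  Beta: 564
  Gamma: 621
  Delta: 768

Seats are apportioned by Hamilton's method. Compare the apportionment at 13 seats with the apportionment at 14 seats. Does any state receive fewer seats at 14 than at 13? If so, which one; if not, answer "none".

none

At 13 seats: Alpha 2, Beta 3, Gamma 4, Delta 4.
At 14 seats: Alpha 2, Beta 3, Gamma 4, Delta 5.
No state's allocation decreased.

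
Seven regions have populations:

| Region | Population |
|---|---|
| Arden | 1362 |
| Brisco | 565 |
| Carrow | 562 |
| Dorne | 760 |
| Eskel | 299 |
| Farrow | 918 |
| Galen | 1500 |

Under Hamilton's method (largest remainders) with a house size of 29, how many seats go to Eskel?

1

Standard divisor: 5966 ÷ 29 ≈ 205.724.
Standard quotas: Arden 6.621, Brisco 2.746, Carrow 2.732, Dorne 3.694, Eskel 1.453, Farrow 4.462, Galen 7.291.
Lower quotas: Arden 6, Brisco 2, Carrow 2, Dorne 3, Eskel 1, Farrow 4, Galen 7 (sum 25, leaving 4 seats).
Remainders in descending order: Brisco 0.746, Carrow 0.732, Dorne 0.694, Arden 0.621, Farrow 0.462, Eskel 0.453, Galen 0.291.
The surplus seats go to Brisco, Carrow, Dorne, Arden.
Eskel receives 1.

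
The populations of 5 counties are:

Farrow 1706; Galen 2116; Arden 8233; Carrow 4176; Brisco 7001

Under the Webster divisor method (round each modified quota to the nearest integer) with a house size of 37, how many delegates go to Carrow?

Standard divisor 23232/37 ≈ 627.892; standard quotas: Farrow 2.717, Galen 3.370, Arden 13.112, Carrow 6.651, Brisco 11.150.
Rounding to the nearest integer gives Farrow 3, Galen 3, Arden 13, Carrow 7, Brisco 11 — total 37, matching the house size, so no adjustment is needed.
Carrow receives 7.

7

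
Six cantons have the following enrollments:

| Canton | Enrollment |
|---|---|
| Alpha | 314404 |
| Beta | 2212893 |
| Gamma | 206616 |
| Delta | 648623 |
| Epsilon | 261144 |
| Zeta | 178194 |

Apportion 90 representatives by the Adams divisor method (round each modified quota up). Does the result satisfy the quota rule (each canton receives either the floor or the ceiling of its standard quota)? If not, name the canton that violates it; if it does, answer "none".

Standard quotas: Alpha 7.404, Beta 52.111, Gamma 4.866, Delta 15.274, Epsilon 6.150, Zeta 4.196.
Adams allocation: Alpha 8, Beta 51, Gamma 5, Delta 15, Epsilon 6, Zeta 5.
Beta has quota 52.111 (lower 52, upper 53) but receives 51 — outside the quota interval.

Beta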